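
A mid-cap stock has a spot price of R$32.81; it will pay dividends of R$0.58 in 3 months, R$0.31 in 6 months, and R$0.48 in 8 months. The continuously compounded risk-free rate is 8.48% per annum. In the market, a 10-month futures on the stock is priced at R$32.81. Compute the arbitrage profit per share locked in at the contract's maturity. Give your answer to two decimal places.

PV(dividends) I = 0.58·e^(−0.0848·3/12) + 0.31·e^(−0.0848·6/12) + 0.48·e^(−0.0848·8/12) = 1.3186
Fair futures F* = (S − I)·e^(rT) = (32.81 − 1.3186)·e^0.070667 = 31.4914 × 1.073224 = 33.7973
Market R$32.81 < fair 33.7973: forward underpriced → reverse cash-and-carry (short the stock, invest proceeds at r, pay the dividends, go long the forward).
Profit at T = |F_mkt − F*| = |32.81 − 33.7973| = R$0.99 per share

R$0.99 per share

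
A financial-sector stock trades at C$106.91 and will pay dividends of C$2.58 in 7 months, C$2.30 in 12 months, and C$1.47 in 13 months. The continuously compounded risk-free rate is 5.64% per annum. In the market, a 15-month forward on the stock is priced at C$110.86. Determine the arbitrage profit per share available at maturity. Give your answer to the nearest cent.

C$2.64 per share

PV(dividends) I = 2.58·e^(−0.0564·7/12) + 2.30·e^(−0.0564·12/12) + 1.47·e^(−0.0564·13/12) = 6.0532
Fair forward F* = (S − I)·e^(rT) = (106.91 − 6.0532)·e^0.070500 = 100.8568 × 1.073045 = 108.2239
Market C$110.86 > fair 108.2239: forward overpriced → cash-and-carry (borrow at r, buy the stock and collect the dividends, short the forward).
Profit at T = |F_mkt − F*| = |110.86 − 108.2239| = C$2.64 per share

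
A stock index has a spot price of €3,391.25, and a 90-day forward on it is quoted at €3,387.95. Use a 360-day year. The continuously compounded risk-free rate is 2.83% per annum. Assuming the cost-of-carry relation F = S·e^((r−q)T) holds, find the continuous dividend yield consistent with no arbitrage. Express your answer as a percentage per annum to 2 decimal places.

3.22%

From F = S·e^((r−q)T): (r − q) = ln(F/S)/T
ln(3387.95/3391.25) = ln(0.999027) = -0.000973
(r − q) = -0.000973 / (90/360) = -0.003892
q = r − ln(F/S)/T = 0.0283 + 0.003892 = 0.032192
q = 3.22%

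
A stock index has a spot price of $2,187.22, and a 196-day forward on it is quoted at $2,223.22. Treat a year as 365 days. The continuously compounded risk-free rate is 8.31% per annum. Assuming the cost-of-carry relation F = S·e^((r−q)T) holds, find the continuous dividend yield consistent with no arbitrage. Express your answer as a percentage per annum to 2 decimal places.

5.27%

From F = S·e^((r−q)T): (r − q) = ln(F/S)/T
ln(2223.22/2187.22) = ln(1.016459) = 0.016325
(r − q) = 0.016325 / (196/365) = 0.030401
q = r − ln(F/S)/T = 0.0831 − 0.030401 = 0.052699
q = 5.27%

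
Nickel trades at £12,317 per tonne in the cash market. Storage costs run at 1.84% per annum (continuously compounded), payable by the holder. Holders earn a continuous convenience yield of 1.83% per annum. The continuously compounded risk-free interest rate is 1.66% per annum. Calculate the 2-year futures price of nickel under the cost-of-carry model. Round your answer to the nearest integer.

Net carry = r + u − y = 0.0166 + 0.0184 − 0.0183 = 0.0167
F = S·e^((r+u−y)T) = 12317 · e^(0.0167 × 2) = 12317 · e^0.033400
= 12317 × 1.033964 = £12,735 per tonne

£12,735 per tonne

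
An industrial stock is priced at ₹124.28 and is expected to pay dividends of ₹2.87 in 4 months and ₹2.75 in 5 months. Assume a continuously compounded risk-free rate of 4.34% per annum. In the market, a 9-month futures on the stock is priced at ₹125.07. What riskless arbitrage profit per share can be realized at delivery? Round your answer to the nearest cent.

PV(dividends) I = 2.87·e^(−0.0434·4/12) + 2.75·e^(−0.0434·5/12) = 5.5295
Fair futures F* = (S − I)·e^(rT) = (124.28 − 5.5295)·e^0.032550 = 118.7505 × 1.033086 = 122.6795
Market ₹125.07 > fair 122.6795: forward overpriced → cash-and-carry (borrow at r, buy the stock and collect the dividends, short the forward).
Profit at T = |F_mkt − F*| = |125.07 − 122.6795| = ₹2.39 per share

₹2.39 per share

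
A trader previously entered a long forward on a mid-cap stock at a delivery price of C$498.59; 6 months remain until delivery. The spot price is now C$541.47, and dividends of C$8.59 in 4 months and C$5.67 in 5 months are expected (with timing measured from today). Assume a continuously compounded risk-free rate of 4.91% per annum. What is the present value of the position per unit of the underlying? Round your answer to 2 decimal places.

PV(remaining dividends) I = 8.59·e^(−0.0491·4/12) + 5.67·e^(−0.0491·5/12) = 14.0057
Current forward F = (S − I)·e^(rT) = (541.47 − 14.0057)·e^(0.0491·6/12) = 527.4643 × 1.024854 = 540.5739
Value (long) = (F − K)·e^(−rT) = (540.5739 − 498.59) × 0.975749 = 40.9657
Value = C$40.97

C$40.97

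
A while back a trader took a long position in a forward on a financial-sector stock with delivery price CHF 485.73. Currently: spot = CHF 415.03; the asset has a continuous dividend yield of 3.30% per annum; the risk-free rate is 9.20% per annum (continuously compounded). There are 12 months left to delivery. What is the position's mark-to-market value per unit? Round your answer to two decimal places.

-CHF 41.48

Current fair forward for the remaining 12 months: F = S·e^((r − q)·T), (r − q) = 0.0920 − 0.0330 = 0.0590
F = 415.03 · e^(0.0590 × 12/12) = 415.03 × 1.060775 = 440.2534
Value of long forward = (F − K)·e^(−rT) = (440.2534 − 485.73) · e^(−0.0920·12/12)
= -45.4766 × 0.912105 = -41.48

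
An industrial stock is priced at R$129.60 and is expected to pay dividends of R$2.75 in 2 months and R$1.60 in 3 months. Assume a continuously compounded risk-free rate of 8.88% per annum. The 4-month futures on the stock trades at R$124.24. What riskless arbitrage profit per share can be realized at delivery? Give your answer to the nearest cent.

PV(dividends) I = 2.75·e^(−0.0888·2/12) + 1.60·e^(−0.0888·3/12) = 4.2745
Fair futures F* = (S − I)·e^(rT) = (129.60 − 4.2745)·e^0.029600 = 125.3255 × 1.030042 = 129.0905
Market R$124.24 < fair 129.0905: forward underpriced → reverse cash-and-carry (short the stock, invest proceeds at r, pay the dividends, go long the forward).
Profit at T = |F_mkt − F*| = |124.24 − 129.0905| = R$4.85 per share

R$4.85 per share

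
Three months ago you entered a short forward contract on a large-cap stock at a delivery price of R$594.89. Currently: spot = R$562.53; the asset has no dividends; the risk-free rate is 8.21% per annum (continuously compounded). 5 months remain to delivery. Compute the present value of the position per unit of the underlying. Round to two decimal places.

R$12.35

Current fair forward for the remaining 5 months: F = S·e^(r·T), r = 0.0821
F = 562.53 · e^(0.0821 × 5/12) = 562.53 × 1.034800 = 582.1060
Value of long forward = (F − K)·e^(−rT) = (582.1060 − 594.89) · e^(−0.0821·5/12)
= -12.7840 × 0.966370 = -12.35
Short position value = −(long value) = R$12.35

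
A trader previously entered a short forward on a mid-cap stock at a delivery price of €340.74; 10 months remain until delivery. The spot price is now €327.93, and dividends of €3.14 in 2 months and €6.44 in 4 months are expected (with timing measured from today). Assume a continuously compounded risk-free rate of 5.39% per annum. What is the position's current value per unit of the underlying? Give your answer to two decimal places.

€7.28

PV(remaining dividends) I = 3.14·e^(−0.0539·2/12) + 6.44·e^(−0.0539·4/12) = 9.4372
Current forward F = (S − I)·e^(rT) = (327.93 − 9.4372)·e^(0.0539·10/12) = 318.4928 × 1.045941 = 333.1247
Value (long) = (F − K)·e^(−rT) = (333.1247 − 340.74) × 0.956077 = -7.2808
Short position value = −(long value) = €7.28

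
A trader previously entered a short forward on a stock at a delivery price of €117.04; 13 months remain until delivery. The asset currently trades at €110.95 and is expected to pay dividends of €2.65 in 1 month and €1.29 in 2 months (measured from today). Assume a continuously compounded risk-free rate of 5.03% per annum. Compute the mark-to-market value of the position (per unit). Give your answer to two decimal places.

€3.80

PV(remaining dividends) I = 2.65·e^(−0.0503·1/12) + 1.29·e^(−0.0503·2/12) = 3.9181
Current forward F = (S − I)·e^(rT) = (110.95 − 3.9181)·e^(0.0503·13/12) = 107.0319 × 1.056004 = 113.0261
Value (long) = (F − K)·e^(−rT) = (113.0261 − 117.04) × 0.946966 = -3.8010
Short position value = −(long value) = €3.80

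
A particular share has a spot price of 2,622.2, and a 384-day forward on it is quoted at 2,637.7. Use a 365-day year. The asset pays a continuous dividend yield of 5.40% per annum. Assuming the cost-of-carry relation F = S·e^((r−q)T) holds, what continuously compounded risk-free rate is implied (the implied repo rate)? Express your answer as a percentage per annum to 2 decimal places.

5.96%

From F = S·e^((r−q)T): (r − q) = ln(F/S)/T
ln(2637.7/2622.2) = ln(1.005911) = 0.005894
(r − q) = 0.005894 / (384/365) = 0.005602
r = ln(F/S)/T + q = 0.005602 + 0.0540 = 0.059602
r = 5.96%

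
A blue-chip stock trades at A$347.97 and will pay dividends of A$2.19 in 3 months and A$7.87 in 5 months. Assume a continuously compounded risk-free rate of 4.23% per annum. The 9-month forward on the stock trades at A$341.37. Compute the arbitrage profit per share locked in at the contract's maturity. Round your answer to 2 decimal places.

A$7.60 per share

PV(dividends) I = 2.19·e^(−0.0423·3/12) + 7.87·e^(−0.0423·5/12) = 9.8995
Fair forward F* = (S − I)·e^(rT) = (347.97 − 9.8995)·e^0.031725 = 338.0705 × 1.032234 = 348.9679
Market A$341.37 < fair 348.9679: forward underpriced → reverse cash-and-carry (short the stock, invest proceeds at r, pay the dividends, go long the forward).
Profit at T = |F_mkt − F*| = |341.37 − 348.9679| = A$7.60 per share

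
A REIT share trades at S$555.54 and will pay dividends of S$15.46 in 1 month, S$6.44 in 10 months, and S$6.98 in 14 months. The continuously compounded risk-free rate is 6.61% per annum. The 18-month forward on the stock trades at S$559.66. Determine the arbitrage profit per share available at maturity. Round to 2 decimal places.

PV(dividends) I = 15.46·e^(−0.0661·1/12) + 6.44·e^(−0.0661·10/12) + 6.98·e^(−0.0661·14/12) = 27.9319
Fair forward F* = (S − I)·e^(rT) = (555.54 − 27.9319)·e^0.099150 = 527.6081 × 1.104232 = 582.6017
Market S$559.66 < fair 582.6017: forward underpriced → reverse cash-and-carry (short the stock, invest proceeds at r, pay the dividends, go long the forward).
Profit at T = |F_mkt − F*| = |559.66 − 582.6017| = S$22.94 per share

S$22.94 per share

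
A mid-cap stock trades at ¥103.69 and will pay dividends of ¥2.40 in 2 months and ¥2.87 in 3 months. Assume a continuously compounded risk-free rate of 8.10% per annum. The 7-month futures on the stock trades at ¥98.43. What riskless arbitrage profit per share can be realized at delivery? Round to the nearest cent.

¥4.85 per share

PV(dividends) I = 2.40·e^(−0.0810·2/12) + 2.87·e^(−0.0810·3/12) = 5.1803
Fair futures F* = (S − I)·e^(rT) = (103.69 − 5.1803)·e^0.047250 = 98.5097 × 1.048384 = 103.2760
Market ¥98.43 < fair 103.2760: forward underpriced → reverse cash-and-carry (short the stock, invest proceeds at r, pay the dividends, go long the forward).
Profit at T = |F_mkt − F*| = |98.43 − 103.2760| = ¥4.85 per share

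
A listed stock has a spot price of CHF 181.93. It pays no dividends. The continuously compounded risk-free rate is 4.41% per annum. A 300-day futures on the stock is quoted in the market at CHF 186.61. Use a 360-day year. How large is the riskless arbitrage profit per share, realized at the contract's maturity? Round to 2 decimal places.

CHF 2.13 per share

Fair futures: F* = S·e^(carry·T), with carry = r = 0.0441
F* = 181.93 · e^(0.0441 × 300/360) = 181.93 · e^0.036750 = 181.93 × 1.037434 = CHF 188.7404
Market CHF 186.61 < fair CHF 188.7404: forward underpriced → reverse cash-and-carry (short spot, go long the forward).
At maturity, profit = |F_mkt − F*| = |186.61 − 188.7404| = CHF 2.13 per share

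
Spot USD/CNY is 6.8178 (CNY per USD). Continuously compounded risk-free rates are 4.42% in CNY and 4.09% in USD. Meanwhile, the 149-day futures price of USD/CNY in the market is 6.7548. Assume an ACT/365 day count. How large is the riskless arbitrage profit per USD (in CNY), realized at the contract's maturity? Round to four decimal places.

0.0722 per USD (in CNY)

Fair futures: F* = S·e^(carry·T), with carry = (r_CNY − r_USD) = 0.0442 − 0.0409 = 0.0033
F* = 6.8178 · e^(0.0033 × 149/365) = 6.8178 · e^0.001347 = 6.8178 × 1.001348 = 6.8270
Market 6.7548 < fair 6.8270: forward underpriced → reverse cash-and-carry (short spot, go long the forward).
At maturity, profit = |F_mkt − F*| = |6.7548 − 6.8270| = 0.0722 per USD (in CNY)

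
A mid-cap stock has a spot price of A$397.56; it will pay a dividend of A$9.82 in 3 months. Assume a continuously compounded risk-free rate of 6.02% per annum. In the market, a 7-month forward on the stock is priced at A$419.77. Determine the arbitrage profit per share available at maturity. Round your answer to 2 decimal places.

A$18.02 per share

PV(dividends) I = 9.82·e^(−0.0602·3/12) = 9.6733
Fair forward F* = (S − I)·e^(rT) = (397.56 − 9.6733)·e^0.035117 = 387.8867 × 1.035741 = 401.7502
Market A$419.77 > fair 401.7502: forward overpriced → cash-and-carry (borrow at r, buy the stock and collect the dividends, short the forward).
Profit at T = |F_mkt − F*| = |419.77 − 401.7502| = A$18.02 per share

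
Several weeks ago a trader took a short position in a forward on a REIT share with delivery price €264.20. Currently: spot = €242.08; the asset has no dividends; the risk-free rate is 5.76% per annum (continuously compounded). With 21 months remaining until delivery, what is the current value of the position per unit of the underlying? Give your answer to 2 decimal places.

Current fair forward for the remaining 21 months: F = S·e^(r·T), r = 0.0576
F = 242.08 · e^(0.0576 × 21/12) = 242.08 × 1.106055 = 267.7538
Value of long forward = (F − K)·e^(−rT) = (267.7538 − 264.20) · e^(−0.0576·21/12)
= 3.5538 × 0.904114 = 3.21
Short position value = −(long value) = -€3.21

-€3.21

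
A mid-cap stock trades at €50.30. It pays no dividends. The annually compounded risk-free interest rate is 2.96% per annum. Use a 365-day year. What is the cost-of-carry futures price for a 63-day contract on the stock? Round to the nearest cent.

€50.55

F = S · (1+r)^T
= 50.30 × 1.005048
F = €50.55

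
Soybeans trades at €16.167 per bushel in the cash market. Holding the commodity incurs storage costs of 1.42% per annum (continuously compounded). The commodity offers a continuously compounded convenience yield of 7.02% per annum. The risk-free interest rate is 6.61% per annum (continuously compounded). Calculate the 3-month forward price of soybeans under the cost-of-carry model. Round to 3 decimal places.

€16.208 per bushel

Net carry = r + u − y = 0.0661 + 0.0142 − 0.0702 = 0.0101
F = S·e^((r+u−y)T) = 16.167 · e^(0.0101 × 3/12) = 16.167 · e^0.002525
= 16.167 × 1.002528 = €16.208 per bushel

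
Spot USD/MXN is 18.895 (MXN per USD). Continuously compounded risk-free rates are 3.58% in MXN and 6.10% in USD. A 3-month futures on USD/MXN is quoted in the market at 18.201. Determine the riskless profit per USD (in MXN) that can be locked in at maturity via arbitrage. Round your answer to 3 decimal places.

Fair futures: F* = S·e^(carry·T), with carry = (r_MXN − r_USD) = 0.0358 − 0.0610 = -0.0252
F* = 18.895 · e^(-0.0252 × 3/12) = 18.895 · e^-0.006300 = 18.895 × 0.993720 = 18.7763
Market 18.201 < fair 18.7763: forward underpriced → reverse cash-and-carry (short spot, go long the forward).
At maturity, profit = |F_mkt − F*| = |18.201 − 18.7763| = 0.575 per USD (in MXN)

0.575 per USD (in MXN)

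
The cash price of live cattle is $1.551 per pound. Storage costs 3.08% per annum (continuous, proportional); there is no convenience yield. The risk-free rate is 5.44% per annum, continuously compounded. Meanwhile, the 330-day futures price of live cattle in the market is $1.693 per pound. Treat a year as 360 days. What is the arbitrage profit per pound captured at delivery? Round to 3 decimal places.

$0.016 per pound

Fair futures: F* = S·e^(carry·T), with carry = (r + u) = 0.0544 + 0.0308 = 0.0852
F* = 1.551 · e^(0.0852 × 330/360) = 1.551 · e^0.078100 = 1.551 × 1.081231 = $1.6770
Market $1.693 > fair $1.6770: forward overpriced → cash-and-carry (buy spot, short the forward).
At maturity, profit = |F_mkt − F*| = |1.693 − 1.6770| = $0.016 per pound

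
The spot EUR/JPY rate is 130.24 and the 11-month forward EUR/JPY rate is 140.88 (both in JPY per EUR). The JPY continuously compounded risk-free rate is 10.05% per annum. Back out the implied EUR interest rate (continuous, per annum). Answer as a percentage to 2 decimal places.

1.48%

F = S·e^((r_JPY − r_EUR)T) ⇒ r_EUR = r_JPY − ln(F/S)/T
ln(140.88/130.24) = 0.078530; /(11/12) = 0.085669
r_EUR = 0.1005 − 0.085669 = 0.014831
r_EUR = 1.48%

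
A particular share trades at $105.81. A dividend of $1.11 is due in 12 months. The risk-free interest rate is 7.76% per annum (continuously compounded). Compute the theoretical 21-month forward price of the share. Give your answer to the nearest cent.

PV(dividends) I = 1.11·e^(−0.0776·12/12)
I = 1.0271
F = (S − I)·e^(rT) = (105.81 − 1.0271) · e^(0.0776·21/12)
= 104.7829 · e^0.135800 = 104.7829 × 1.145453 = $120.02

$120.02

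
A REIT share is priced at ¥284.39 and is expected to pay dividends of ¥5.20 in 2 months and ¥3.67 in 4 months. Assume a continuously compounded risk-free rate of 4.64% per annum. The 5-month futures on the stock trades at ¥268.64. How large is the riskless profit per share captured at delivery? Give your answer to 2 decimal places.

¥12.36 per share

PV(dividends) I = 5.20·e^(−0.0464·2/12) + 3.67·e^(−0.0464·4/12) = 8.7736
Fair futures F* = (S − I)·e^(rT) = (284.39 − 8.7736)·e^0.019333 = 275.6164 × 1.019521 = 280.9967
Market ¥268.64 < fair 280.9967: forward underpriced → reverse cash-and-carry (short the stock, invest proceeds at r, pay the dividends, go long the forward).
Profit at T = |F_mkt − F*| = |268.64 − 280.9967| = ¥12.36 per share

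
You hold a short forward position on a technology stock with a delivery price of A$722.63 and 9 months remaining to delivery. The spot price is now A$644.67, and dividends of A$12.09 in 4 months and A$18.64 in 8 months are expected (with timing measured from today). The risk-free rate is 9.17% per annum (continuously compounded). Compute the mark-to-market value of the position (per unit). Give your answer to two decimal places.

PV(remaining dividends) I = 12.09·e^(−0.0917·4/12) + 18.64·e^(−0.0917·8/12) = 29.2606
Current forward F = (S − I)·e^(rT) = (644.67 − 29.2606)·e^(0.0917·9/12) = 615.4094 × 1.071195 = 659.2235
Value (long) = (F − K)·e^(−rT) = (659.2235 − 722.63) × 0.933537 = -59.1923
Short position value = −(long value) = A$59.19

A$59.19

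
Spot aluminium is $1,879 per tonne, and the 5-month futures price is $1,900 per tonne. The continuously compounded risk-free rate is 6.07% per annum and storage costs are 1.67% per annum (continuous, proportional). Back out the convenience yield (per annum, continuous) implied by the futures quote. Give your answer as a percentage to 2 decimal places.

F = S·e^((r+u−y)T) ⇒ (r+u−y) = ln(F/S)/T
ln(1900/1879) = 0.011114; /T ⇒ 0.026674
y = r + u − ln(F/S)/T = 0.0607 + 0.0167 − 0.026674 = 0.050726
y = 5.07%

5.07%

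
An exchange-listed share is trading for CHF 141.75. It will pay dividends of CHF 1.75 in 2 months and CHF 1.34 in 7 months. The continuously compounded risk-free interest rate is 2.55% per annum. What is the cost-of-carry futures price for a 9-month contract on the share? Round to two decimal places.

PV(dividends) I = 1.75·e^(−0.0255·2/12) + 1.34·e^(−0.0255·7/12)
I = 1.7426 + 1.3202 = 3.0628
F = (S − I)·e^(rT) = (141.75 − 3.0628) · e^(0.0255·9/12)
= 138.6872 · e^0.019125 = 138.6872 × 1.019309 = CHF 141.37

CHF 141.37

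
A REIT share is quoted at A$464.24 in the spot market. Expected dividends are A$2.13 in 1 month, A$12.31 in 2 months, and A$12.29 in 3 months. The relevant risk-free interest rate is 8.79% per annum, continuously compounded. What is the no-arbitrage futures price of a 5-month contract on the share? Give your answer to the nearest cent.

PV(dividends) I = 2.13·e^(−0.0879·1/12) + 12.31·e^(−0.0879·2/12) + 12.29·e^(−0.0879·3/12)
I = 2.1145 + 12.1310 + 12.0229 = 26.2684
F = (S − I)·e^(rT) = (464.24 − 26.2684) · e^(0.0879·5/12)
= 437.9716 · e^0.036625 = 437.9716 × 1.037304 = A$454.31

A$454.31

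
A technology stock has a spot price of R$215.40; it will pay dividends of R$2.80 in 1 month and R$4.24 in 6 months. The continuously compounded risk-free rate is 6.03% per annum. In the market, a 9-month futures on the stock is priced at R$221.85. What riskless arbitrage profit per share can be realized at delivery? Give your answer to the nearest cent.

PV(dividends) I = 2.80·e^(−0.0603·1/12) + 4.24·e^(−0.0603·6/12) = 6.9000
Fair futures F* = (S − I)·e^(rT) = (215.40 − 6.9000)·e^0.045225 = 208.5000 × 1.046263 = 218.1458
Market R$221.85 > fair 218.1458: forward overpriced → cash-and-carry (borrow at r, buy the stock and collect the dividends, short the forward).
Profit at T = |F_mkt − F*| = |221.85 − 218.1458| = R$3.70 per share

R$3.70 per share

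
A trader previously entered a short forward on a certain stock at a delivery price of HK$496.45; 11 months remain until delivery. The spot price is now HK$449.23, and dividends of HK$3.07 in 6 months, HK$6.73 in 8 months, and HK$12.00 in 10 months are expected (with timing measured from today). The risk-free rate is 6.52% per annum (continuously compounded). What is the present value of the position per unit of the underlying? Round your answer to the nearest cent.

PV(remaining dividends) I = 3.07·e^(−0.0652·6/12) + 6.73·e^(−0.0652·8/12) + 12.00·e^(−0.0652·10/12) = 20.7807
Current forward F = (S − I)·e^(rT) = (449.23 − 20.7807)·e^(0.0652·11/12) = 428.4493 × 1.061589 = 454.8371
Value (long) = (F − K)·e^(−rT) = (454.8371 − 496.45) × 0.941984 = -39.1987
Short position value = −(long value) = HK$39.20

HK$39.20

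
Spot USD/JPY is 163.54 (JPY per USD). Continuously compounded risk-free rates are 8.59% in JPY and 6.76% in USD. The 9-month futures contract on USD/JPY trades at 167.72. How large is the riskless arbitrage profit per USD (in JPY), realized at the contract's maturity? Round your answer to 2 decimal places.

1.92 per USD (in JPY)

Fair futures: F* = S·e^(carry·T), with carry = (r_JPY − r_USD) = 0.0859 − 0.0676 = 0.0183
F* = 163.54 · e^(0.0183 × 9/12) = 163.54 · e^0.013725 = 163.54 × 1.013820 = 165.8001
Market 167.72 > fair 165.8001: forward overpriced → cash-and-carry (buy spot, short the forward).
At maturity, profit = |F_mkt − F*| = |167.72 − 165.8001| = 1.92 per USD (in JPY)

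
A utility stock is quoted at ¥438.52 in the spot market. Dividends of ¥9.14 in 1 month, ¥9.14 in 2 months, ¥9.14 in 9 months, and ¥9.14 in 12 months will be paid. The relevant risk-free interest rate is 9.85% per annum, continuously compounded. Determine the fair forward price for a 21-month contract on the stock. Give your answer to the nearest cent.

PV(dividends) I = 9.14·e^(−0.0985·1/12) + 9.14·e^(−0.0985·2/12) + 9.14·e^(−0.0985·9/12) + 9.14·e^(−0.0985·12/12)
I = 9.0653 + 8.9912 + 8.4891 + 8.2826 = 34.8282
F = (S − I)·e^(rT) = (438.52 − 34.8282) · e^(0.0985·21/12)
= 403.6918 · e^0.172375 = 403.6918 × 1.188123 = ¥479.64

¥479.64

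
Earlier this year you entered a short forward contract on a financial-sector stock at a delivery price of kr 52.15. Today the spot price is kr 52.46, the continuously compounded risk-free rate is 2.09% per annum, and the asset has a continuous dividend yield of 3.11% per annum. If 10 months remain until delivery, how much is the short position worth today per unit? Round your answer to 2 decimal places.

kr 0.13

Current fair forward for the remaining 10 months: F = S·e^((r − q)·T), (r − q) = 0.0209 − 0.0311 = -0.0102
F = 52.46 · e^(-0.0102 × 10/12) = 52.46 × 0.991536 = 52.0160
Value of long forward = (F − K)·e^(−rT) = (52.0160 − 52.15) · e^(−0.0209·10/12)
= -0.1340 × 0.982734 = -0.13
Short position value = −(long value) = kr 0.13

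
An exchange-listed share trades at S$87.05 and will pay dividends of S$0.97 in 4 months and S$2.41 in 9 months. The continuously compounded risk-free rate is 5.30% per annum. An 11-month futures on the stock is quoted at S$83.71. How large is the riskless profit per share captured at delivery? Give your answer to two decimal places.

S$4.24 per share

PV(dividends) I = 0.97·e^(−0.0530·4/12) + 2.41·e^(−0.0530·9/12) = 3.2691
Fair futures F* = (S − I)·e^(rT) = (87.05 − 3.2691)·e^0.048583 = 83.7809 × 1.049783 = 87.9518
Market S$83.71 < fair 87.9518: forward underpriced → reverse cash-and-carry (short the stock, invest proceeds at r, pay the dividends, go long the forward).
Profit at T = |F_mkt − F*| = |83.71 − 87.9518| = S$4.24 per share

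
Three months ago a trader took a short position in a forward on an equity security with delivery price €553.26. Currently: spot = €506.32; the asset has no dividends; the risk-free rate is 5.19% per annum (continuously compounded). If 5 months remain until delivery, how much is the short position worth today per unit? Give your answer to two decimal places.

€35.10

Current fair forward for the remaining 5 months: F = S·e^(r·T), r = 0.0519
F = 506.32 · e^(0.0519 × 5/12) = 506.32 × 1.021861 = 517.3887
Value of long forward = (F − K)·e^(−rT) = (517.3887 − 553.26) · e^(−0.0519·5/12)
= -35.8713 × 0.978607 = -35.10
Short position value = −(long value) = €35.10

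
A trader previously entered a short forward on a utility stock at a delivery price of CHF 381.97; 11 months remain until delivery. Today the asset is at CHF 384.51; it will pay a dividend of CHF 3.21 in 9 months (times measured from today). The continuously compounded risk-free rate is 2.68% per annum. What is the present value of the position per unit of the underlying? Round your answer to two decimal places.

PV(remaining dividends) I = 3.21·e^(−0.0268·9/12) = 3.1461
Current forward F = (S − I)·e^(rT) = (384.51 − 3.1461)·e^(0.0268·11/12) = 381.3639 × 1.024871 = 390.8488
Value (long) = (F − K)·e^(−rT) = (390.8488 − 381.97) × 0.975733 = 8.6633
Short position value = −(long value) = -CHF 8.66

-CHF 8.66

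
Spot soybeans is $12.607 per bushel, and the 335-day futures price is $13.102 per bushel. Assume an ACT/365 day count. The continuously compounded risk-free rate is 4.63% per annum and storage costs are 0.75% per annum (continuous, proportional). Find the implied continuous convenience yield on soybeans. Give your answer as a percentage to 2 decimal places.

1.18%

F = S·e^((r+u−y)T) ⇒ (r+u−y) = ln(F/S)/T
ln(13.102/12.607) = 0.038513; /T ⇒ 0.041962
y = r + u − ln(F/S)/T = 0.0463 + 0.0075 − 0.041962 = 0.011838
y = 1.18%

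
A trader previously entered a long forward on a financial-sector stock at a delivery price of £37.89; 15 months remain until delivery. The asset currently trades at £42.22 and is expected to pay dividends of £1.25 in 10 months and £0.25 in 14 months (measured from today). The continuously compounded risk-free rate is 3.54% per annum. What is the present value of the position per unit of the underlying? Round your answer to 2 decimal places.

PV(remaining dividends) I = 1.25·e^(−0.0354·10/12) + 0.25·e^(−0.0354·14/12) = 1.4535
Current forward F = (S − I)·e^(rT) = (42.22 − 1.4535)·e^(0.0354·15/12) = 40.7665 × 1.045244 = 42.6109
Value (long) = (F − K)·e^(−rT) = (42.6109 − 37.89) × 0.956715 = 4.5166
Value = £4.52

£4.52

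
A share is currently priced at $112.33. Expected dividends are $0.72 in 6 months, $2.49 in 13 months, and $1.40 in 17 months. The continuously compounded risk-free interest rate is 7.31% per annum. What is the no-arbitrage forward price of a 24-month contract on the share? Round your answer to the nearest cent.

$125.09

PV(dividends) I = 0.72·e^(−0.0731·6/12) + 2.49·e^(−0.0731·13/12) + 1.40·e^(−0.0731·17/12)
I = 0.6942 + 2.3004 + 1.2623 = 4.2569
F = (S − I)·e^(rT) = (112.33 − 4.2569) · e^(0.0731·24/12)
= 108.0731 · e^0.146200 = 108.0731 × 1.157428 = $125.09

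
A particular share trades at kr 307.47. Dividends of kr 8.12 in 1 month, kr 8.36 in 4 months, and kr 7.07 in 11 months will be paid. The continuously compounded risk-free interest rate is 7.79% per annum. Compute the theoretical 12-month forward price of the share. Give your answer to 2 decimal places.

PV(dividends) I = 8.12·e^(−0.0779·1/12) + 8.36·e^(−0.0779·4/12) + 7.07·e^(−0.0779·11/12)
I = 8.0675 + 8.1457 + 6.5827 = 22.7959
F = (S − I)·e^(rT) = (307.47 − 22.7959) · e^(0.0779·12/12)
= 284.6741 · e^0.077900 = 284.6741 × 1.081015 = kr 307.74

kr 307.74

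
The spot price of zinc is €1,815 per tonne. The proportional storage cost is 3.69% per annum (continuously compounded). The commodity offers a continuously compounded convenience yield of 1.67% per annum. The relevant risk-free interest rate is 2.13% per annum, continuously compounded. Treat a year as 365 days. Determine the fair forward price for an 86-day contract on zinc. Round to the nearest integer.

Net carry = r + u − y = 0.0213 + 0.0369 − 0.0167 = 0.0415
F = S·e^((r+u−y)T) = 1815 · e^(0.0415 × 86/365) = 1815 · e^0.009778
= 1815 × 1.009826 = €1,833 per tonne

€1,833 per tonne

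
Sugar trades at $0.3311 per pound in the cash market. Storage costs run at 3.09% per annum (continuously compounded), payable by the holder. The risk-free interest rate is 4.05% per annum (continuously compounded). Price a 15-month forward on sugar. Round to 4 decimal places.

$0.3620 per pound

Net carry = r + u − y = 0.0405 + 0.0309 − 0.0000 = 0.0714
F = S·e^((r+u−y)T) = 0.3311 · e^(0.0714 × 15/12) = 0.3311 · e^0.089250
= 0.3311 × 1.093354 = $0.3620 per pound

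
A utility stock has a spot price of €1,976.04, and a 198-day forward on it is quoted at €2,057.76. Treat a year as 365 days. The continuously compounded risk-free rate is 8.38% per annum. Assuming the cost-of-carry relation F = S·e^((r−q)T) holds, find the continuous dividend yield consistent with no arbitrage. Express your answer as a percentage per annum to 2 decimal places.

From F = S·e^((r−q)T): (r − q) = ln(F/S)/T
ln(2057.76/1976.04) = ln(1.041355) = 0.040523
(r − q) = 0.040523 / (198/365) = 0.074701
q = r − ln(F/S)/T = 0.0838 − 0.074701 = 0.009099
q = 0.91%

0.91%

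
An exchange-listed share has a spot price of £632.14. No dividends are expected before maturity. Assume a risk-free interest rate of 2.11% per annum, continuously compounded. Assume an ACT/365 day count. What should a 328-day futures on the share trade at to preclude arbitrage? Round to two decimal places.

£644.24

F = S·e^(rT) = 632.14 · e^(0.0211 × 328/365)
= 632.14 · e^0.018961 = 632.14 × 1.019142
F = £644.24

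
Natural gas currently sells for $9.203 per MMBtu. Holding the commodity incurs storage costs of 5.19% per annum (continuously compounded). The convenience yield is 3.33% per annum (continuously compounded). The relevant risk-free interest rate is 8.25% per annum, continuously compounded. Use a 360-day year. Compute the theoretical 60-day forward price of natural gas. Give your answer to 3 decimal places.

Net carry = r + u − y = 0.0825 + 0.0519 − 0.0333 = 0.1011
F = S·e^((r+u−y)T) = 9.203 · e^(0.1011 × 60/360) = 9.203 · e^0.016850
= 9.203 × 1.016993 = $9.359 per MMBtu

$9.359 per MMBtu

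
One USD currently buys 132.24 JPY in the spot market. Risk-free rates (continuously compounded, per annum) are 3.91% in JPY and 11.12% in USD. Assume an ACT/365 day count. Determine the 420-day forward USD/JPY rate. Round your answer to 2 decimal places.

F = S·e^((r_JPY − r_USD)T) = 132.24 · e^((0.0391 − 0.1112) × 420/365)
= 132.24 · e^-0.082964 = 132.24 × 0.920384
F = 121.71 JPY per USD

121.71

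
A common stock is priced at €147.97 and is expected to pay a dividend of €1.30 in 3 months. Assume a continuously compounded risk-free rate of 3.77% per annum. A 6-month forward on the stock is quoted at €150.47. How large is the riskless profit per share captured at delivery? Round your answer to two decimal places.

€1.00 per share

PV(dividends) I = 1.30·e^(−0.0377·3/12) = 1.2878
Fair forward F* = (S − I)·e^(rT) = (147.97 − 1.2878)·e^0.018850 = 146.6822 × 1.019029 = 149.4734
Market €150.47 > fair 149.4734: forward overpriced → cash-and-carry (borrow at r, buy the stock and collect the dividends, short the forward).
Profit at T = |F_mkt − F*| = |150.47 − 149.4734| = €1.00 per share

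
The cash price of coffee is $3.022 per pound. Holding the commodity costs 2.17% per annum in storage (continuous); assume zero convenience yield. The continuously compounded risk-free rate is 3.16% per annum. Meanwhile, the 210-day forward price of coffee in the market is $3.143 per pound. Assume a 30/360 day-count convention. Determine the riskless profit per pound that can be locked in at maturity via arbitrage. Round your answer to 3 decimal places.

$0.026 per pound

Fair forward: F* = S·e^(carry·T), with carry = (r + u) = 0.0316 + 0.0217 = 0.0533
F* = 3.022 · e^(0.0533 × 210/360) = 3.022 · e^0.031092 = 3.022 × 1.031580 = $3.1174
Market $3.143 > fair $3.1174: forward overpriced → cash-and-carry (buy spot, short the forward).
At maturity, profit = |F_mkt − F*| = |3.143 − 3.1174| = $0.026 per pound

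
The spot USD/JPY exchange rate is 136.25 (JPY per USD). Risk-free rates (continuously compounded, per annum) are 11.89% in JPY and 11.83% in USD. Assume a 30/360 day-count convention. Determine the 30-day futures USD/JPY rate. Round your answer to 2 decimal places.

F = S·e^((r_JPY − r_USD)T) = 136.25 · e^((0.1189 − 0.1183) × 30/360)
= 136.25 · e^0.000050 = 136.25 × 1.000050
F = 136.26 JPY per USD

136.26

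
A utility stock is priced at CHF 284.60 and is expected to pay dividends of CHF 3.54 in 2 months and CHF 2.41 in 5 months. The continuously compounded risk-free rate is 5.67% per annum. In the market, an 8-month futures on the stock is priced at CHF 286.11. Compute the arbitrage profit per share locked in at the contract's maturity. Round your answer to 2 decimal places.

PV(dividends) I = 3.54·e^(−0.0567·2/12) + 2.41·e^(−0.0567·5/12) = 5.8604
Fair futures F* = (S − I)·e^(rT) = (284.60 − 5.8604)·e^0.037800 = 278.7396 × 1.038524 = 289.4778
Market CHF 286.11 < fair 289.4778: forward underpriced → reverse cash-and-carry (short the stock, invest proceeds at r, pay the dividends, go long the forward).
Profit at T = |F_mkt − F*| = |286.11 − 289.4778| = CHF 3.37 per share

CHF 3.37 per share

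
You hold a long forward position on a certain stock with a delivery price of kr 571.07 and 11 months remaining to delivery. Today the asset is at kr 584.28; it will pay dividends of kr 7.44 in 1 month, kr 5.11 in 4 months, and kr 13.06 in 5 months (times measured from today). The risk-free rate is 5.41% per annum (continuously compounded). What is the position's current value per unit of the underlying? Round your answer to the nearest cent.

kr 15.65

PV(remaining dividends) I = 7.44·e^(−0.0541·1/12) + 5.11·e^(−0.0541·4/12) + 13.06·e^(−0.0541·5/12) = 25.1941
Current forward F = (S − I)·e^(rT) = (584.28 − 25.1941)·e^(0.0541·11/12) = 559.0859 × 1.050842 = 587.5109
Value (long) = (F − K)·e^(−rT) = (587.5109 − 571.07) × 0.951618 = 15.6455
Value = kr 15.65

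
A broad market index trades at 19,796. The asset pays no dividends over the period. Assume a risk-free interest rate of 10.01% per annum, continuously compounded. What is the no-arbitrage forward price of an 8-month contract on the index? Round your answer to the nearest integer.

F = S·e^(rT) = 19796 · e^(0.1001 × 8/12)
= 19796 · e^0.066733 = 19796 × 1.069010
F = 21,162

21,162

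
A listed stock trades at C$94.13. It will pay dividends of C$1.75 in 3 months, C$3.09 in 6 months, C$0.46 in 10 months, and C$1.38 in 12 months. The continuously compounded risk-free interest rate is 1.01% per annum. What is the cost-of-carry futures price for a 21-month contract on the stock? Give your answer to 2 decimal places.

C$89.05

PV(dividends) I = 1.75·e^(−0.0101·3/12) + 3.09·e^(−0.0101·6/12) + 0.46·e^(−0.0101·10/12) + 1.38·e^(−0.0101·12/12)
I = 1.7456 + 3.0744 + 0.4561 + 1.3661 = 6.6422
F = (S − I)·e^(rT) = (94.13 − 6.6422) · e^(0.0101·21/12)
= 87.4878 · e^0.017675 = 87.4878 × 1.017832 = C$89.05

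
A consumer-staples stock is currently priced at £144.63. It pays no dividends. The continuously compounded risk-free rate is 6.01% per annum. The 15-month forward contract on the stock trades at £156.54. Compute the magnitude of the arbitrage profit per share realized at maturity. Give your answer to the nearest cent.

£0.63 per share

Fair forward: F* = S·e^(carry·T), with carry = r = 0.0601
F* = 144.63 · e^(0.0601 × 15/12) = 144.63 · e^0.075125 = 144.63 × 1.078019 = £155.9139
Market £156.54 > fair £155.9139: forward overpriced → cash-and-carry (buy spot, short the forward).
At maturity, profit = |F_mkt − F*| = |156.54 − 155.9139| = £0.63 per share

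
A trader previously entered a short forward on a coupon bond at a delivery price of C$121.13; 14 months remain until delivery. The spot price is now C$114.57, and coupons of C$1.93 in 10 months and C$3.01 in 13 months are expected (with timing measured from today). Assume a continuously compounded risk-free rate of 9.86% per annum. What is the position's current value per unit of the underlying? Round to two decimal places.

PV(remaining coupons) I = 1.93·e^(−0.0986·10/12) + 3.01·e^(−0.0986·13/12) = 4.4828
Current forward F = (S − I)·e^(rT) = (114.57 − 4.4828)·e^(0.0986·14/12) = 110.0872 × 1.121911 = 123.5080
Value (long) = (F − K)·e^(−rT) = (123.5080 − 121.13) × 0.891336 = 2.1196
Short position value = −(long value) = -C$2.12

-C$2.12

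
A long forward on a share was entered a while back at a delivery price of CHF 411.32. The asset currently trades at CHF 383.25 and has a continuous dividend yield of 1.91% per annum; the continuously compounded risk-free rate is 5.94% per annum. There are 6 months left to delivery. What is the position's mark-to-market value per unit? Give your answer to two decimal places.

-CHF 19.68

Current fair forward for the remaining 6 months: F = S·e^((r − q)·T), (r − q) = 0.0594 − 0.0191 = 0.0403
F = 383.25 · e^(0.0403 × 6/12) = 383.25 × 1.020354 = 391.0507
Value of long forward = (F − K)·e^(−rT) = (391.0507 − 411.32) · e^(−0.0594·6/12)
= -20.2693 × 0.970737 = -19.68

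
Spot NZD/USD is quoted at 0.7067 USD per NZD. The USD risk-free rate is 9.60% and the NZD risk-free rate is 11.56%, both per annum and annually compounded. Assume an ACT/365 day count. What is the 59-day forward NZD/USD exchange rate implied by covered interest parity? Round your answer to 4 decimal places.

0.7047

By covered interest parity, F = S · (1+r_USD)^T / (1+r_NZD)^T
= 0.7067 × 1.014928 / 1.017840 = 0.7067 × 0.997139
F = 0.7047 USD per NZD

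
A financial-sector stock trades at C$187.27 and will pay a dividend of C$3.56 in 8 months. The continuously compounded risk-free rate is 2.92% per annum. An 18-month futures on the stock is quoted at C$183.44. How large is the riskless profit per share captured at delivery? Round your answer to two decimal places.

C$8.57 per share

PV(dividends) I = 3.56·e^(−0.0292·8/12) = 3.4914
Fair futures F* = (S − I)·e^(rT) = (187.27 − 3.4914)·e^0.043800 = 183.7786 × 1.044773 = 192.0069
Market C$183.44 < fair 192.0069: forward underpriced → reverse cash-and-carry (short the stock, invest proceeds at r, pay the dividends, go long the forward).
Profit at T = |F_mkt − F*| = |183.44 − 192.0069| = C$8.57 per share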